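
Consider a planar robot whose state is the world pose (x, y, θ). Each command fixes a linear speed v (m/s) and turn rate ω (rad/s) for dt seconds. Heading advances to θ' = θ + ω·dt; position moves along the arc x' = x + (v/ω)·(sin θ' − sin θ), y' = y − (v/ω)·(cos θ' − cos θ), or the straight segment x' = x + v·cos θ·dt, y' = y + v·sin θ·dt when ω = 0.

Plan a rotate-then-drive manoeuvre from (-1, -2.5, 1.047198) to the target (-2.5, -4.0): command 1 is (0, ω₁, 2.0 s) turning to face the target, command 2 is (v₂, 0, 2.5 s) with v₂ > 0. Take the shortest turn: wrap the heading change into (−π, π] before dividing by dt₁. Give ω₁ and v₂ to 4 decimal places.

ω₁ = 1.4399, v₂ = 0.8485

heading to target = atan2(-4−-2.5, -2.5−-1) = -2.3562
Δθ = wrap(-2.3562 − 1.0472) = 2.8798; ω₁ = Δθ/dt₁ = 1.4399
distance = √((-2.5−-1)² + (-4−-2.5)²) = 2.1213; v₂ = distance/dt₂ = 0.8485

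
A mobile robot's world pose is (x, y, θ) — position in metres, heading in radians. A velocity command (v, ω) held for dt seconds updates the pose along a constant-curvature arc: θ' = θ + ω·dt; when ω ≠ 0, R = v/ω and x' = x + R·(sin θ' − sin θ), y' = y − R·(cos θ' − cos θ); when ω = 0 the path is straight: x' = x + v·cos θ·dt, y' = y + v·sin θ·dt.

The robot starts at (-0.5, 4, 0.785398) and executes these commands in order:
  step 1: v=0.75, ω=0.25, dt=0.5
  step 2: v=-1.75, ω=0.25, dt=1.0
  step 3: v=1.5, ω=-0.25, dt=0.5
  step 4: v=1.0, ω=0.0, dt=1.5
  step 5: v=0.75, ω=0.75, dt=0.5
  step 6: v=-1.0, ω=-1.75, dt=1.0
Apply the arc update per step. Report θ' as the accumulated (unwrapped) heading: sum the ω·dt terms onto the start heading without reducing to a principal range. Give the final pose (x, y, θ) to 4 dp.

step 1: θ'=0.9104 (R=3.0000) → pose (-0.2521, 4.2810, 0.9104)
step 2: θ'=1.1604 (R=-7.0000) → pose (-1.1426, 2.7798, 1.1604)
step 3: θ'=1.0354 (R=-6.0000) → pose (-0.8012, 3.4471, 1.0354)
step 4: θ'=1.0354 (straight) → pose (-0.0359, 4.7372, 1.0354)
step 5: θ'=1.4104 (R=1.0000) → pose (0.0912, 5.0877, 1.4104)
step 6: θ'=-0.3396 (R=0.5714) → pose (-0.6633, 4.6401, -0.3396)

(-0.6633, 4.6401, -0.3396)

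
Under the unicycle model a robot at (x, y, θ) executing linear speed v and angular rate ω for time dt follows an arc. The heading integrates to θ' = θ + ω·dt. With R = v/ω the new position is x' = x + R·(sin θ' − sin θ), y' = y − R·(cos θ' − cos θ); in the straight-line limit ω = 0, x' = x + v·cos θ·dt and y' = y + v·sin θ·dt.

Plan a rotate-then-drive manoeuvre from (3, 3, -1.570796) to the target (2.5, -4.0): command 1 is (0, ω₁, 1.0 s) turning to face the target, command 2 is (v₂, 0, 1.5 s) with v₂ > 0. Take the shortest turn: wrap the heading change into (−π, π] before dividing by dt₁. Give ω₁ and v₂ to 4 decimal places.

ω₁ = -0.0713, v₂ = 4.6786

heading to target = atan2(-4−3, 2.5−3) = -1.6421
Δθ = wrap(-1.6421 − -1.5708) = -0.0713; ω₁ = Δθ/dt₁ = -0.0713
distance = √((2.5−3)² + (-4−3)²) = 7.0178; v₂ = distance/dt₂ = 4.6786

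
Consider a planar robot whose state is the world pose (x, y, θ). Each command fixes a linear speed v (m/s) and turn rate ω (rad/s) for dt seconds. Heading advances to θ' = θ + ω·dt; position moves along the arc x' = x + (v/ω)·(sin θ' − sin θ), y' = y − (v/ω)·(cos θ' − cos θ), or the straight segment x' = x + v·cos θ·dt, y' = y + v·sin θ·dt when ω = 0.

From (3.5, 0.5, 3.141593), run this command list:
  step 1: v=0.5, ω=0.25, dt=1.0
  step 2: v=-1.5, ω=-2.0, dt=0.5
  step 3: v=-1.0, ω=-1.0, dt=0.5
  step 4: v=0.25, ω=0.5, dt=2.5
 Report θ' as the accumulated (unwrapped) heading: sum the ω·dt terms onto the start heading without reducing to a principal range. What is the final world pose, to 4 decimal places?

(3.4948, 0.1859, 3.1416)

step 1: θ'=3.3916 (R=2.0000) → pose (3.0052, 0.4378, 3.3916)
step 2: θ'=2.3916 (R=0.7500) → pose (3.7020, 0.2599, 2.3916)
step 3: θ'=1.8916 (R=1.0000) → pose (3.9693, -0.1565, 1.8916)
step 4: θ'=3.1416 (R=0.5000) → pose (3.4948, 0.1859, 3.1416)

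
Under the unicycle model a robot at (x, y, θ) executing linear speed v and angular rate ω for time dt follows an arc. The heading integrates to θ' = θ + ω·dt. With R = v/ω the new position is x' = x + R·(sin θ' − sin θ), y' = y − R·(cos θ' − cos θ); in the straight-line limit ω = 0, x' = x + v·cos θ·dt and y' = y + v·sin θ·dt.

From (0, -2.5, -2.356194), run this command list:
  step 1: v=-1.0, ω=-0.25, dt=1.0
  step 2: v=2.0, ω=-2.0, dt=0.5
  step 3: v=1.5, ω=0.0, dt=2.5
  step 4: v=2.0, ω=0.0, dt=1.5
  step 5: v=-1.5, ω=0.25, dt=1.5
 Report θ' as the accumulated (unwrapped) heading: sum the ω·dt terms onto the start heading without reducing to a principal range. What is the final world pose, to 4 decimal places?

(-4.0535, 0.4904, -3.2312)

step 1: θ'=-2.6062 (R=4.0000) → pose (0.7877, -1.8882, -2.6062)
step 2: θ'=-3.6062 (R=-1.0000) → pose (-0.1706, -1.9221, -3.6062)
step 3: θ'=-3.6062 (straight) → pose (-3.5231, -0.2419, -3.6062)
step 4: θ'=-3.6062 (straight) → pose (-6.2051, 1.1023, -3.6062)
step 5: θ'=-3.2312 (R=-6.0000) → pose (-4.0535, 0.4904, -3.2312)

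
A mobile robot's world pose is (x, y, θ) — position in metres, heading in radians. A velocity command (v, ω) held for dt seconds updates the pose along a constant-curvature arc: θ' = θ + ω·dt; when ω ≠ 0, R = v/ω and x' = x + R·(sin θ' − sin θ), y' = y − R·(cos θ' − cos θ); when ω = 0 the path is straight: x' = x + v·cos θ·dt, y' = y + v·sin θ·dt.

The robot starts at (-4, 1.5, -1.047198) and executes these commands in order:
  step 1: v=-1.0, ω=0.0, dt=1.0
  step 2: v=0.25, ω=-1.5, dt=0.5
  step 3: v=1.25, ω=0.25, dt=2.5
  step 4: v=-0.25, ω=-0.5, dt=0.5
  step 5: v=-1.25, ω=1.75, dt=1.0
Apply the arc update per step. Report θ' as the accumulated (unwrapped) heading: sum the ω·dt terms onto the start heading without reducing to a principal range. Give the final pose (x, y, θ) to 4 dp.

step 1: θ'=-1.0472 (straight) → pose (-4.5000, 2.3660, -1.0472)
step 2: θ'=-1.7972 (R=-0.1667) → pose (-4.4819, 2.2453, -1.7972)
step 3: θ'=-1.1722 (R=5.0000) → pose (-4.2176, -0.8177, -1.1722)
step 4: θ'=-1.4222 (R=0.5000) → pose (-4.2512, -0.6977, -1.4222)
step 5: θ'=0.3278 (R=-0.7143) → pose (-5.1876, -0.1272, 0.3278)

(-5.1876, -0.1272, 0.3278)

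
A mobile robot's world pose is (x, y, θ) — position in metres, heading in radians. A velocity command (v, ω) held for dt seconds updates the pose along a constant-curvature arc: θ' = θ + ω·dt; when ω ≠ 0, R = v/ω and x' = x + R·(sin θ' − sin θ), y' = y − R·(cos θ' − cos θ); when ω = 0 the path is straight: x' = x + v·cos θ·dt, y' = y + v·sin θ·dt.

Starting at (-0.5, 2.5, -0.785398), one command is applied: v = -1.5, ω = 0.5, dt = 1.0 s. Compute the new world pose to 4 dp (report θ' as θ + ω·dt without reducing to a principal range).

θ' = -0.7854 + 0.5·1.0 = -0.2854
R = v/ω = -1.5/0.5 = -3.0000
x' = -0.5 + -3.0000·(sin -0.2854 − sin -0.7854) = -1.7767
y' = 2.5 − -3.0000·(cos -0.2854 − cos -0.7854) = 3.2573

(-1.7767, 3.2573, -0.2854)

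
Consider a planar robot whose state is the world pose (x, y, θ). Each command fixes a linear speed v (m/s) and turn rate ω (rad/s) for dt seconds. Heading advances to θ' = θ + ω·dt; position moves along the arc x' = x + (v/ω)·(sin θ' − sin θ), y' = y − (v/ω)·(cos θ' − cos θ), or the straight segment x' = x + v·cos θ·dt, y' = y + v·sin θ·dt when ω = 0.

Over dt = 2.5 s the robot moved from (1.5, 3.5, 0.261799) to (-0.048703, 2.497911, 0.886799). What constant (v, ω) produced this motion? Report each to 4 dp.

v = -0.7500, ω = 0.2500

Δθ = 0.886799 − 0.261799 = 0.625000
ω = Δθ/dt = 0.625000/2.5 = 0.2500
R = Δx/(sin θ' − sin θ) = -3.0000
v = R·ω = -3.0000·0.2500 = -0.7500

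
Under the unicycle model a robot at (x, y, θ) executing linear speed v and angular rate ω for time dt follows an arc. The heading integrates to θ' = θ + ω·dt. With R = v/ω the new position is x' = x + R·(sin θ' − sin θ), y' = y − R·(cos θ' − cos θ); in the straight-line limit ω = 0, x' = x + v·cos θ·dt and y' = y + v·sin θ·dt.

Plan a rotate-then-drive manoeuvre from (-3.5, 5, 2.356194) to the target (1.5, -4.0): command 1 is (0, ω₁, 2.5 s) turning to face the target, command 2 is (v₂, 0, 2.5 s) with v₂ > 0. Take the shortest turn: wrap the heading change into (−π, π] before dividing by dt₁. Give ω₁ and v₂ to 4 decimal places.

heading to target = atan2(-4−5, 1.5−-3.5) = -1.0637
Δθ = wrap(-1.0637 − 2.3562) = 2.8633; ω₁ = Δθ/dt₁ = 1.1453
distance = √((1.5−-3.5)² + (-4−5)²) = 10.2956; v₂ = distance/dt₂ = 4.1183

ω₁ = 1.1453, v₂ = 4.1183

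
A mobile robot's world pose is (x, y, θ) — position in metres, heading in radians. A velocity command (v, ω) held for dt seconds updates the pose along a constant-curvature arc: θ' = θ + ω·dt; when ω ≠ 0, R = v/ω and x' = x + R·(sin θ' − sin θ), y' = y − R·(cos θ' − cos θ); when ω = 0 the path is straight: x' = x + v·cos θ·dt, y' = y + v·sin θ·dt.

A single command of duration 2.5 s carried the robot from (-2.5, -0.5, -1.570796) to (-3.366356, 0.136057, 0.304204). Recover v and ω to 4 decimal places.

v = -0.5000, ω = 0.7500

Δθ = 0.304204 − -1.570796 = 1.875000
ω = Δθ/dt = 1.875000/2.5 = 0.7500
R = Δx/(sin θ' − sin θ) = -0.6667
v = R·ω = -0.6667·0.7500 = -0.5000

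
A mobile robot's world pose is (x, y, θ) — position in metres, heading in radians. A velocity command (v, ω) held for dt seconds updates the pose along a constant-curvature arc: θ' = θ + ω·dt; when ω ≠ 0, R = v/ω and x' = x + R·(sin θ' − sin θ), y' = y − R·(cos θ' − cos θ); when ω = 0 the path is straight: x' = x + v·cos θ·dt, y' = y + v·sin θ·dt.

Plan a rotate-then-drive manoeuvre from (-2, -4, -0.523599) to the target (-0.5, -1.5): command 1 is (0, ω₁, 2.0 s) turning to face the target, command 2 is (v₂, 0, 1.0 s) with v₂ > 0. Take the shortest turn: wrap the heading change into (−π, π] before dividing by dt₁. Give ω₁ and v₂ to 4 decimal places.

ω₁ = 0.7770, v₂ = 2.9155

heading to target = atan2(-1.5−-4, -0.5−-2) = 1.0304
Δθ = wrap(1.0304 − -0.5236) = 1.5540; ω₁ = Δθ/dt₁ = 0.7770
distance = √((-0.5−-2)² + (-1.5−-4)²) = 2.9155; v₂ = distance/dt₂ = 2.9155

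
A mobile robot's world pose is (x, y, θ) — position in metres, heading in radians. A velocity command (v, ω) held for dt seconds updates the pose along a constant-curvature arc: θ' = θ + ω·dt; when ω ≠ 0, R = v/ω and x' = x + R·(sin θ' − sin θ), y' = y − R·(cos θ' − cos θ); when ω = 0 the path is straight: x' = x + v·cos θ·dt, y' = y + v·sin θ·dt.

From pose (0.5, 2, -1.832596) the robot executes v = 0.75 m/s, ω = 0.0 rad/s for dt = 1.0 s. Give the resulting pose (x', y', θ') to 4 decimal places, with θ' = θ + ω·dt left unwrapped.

(0.3059, 1.2756, -1.8326)

θ' = -1.8326 + 0.0·1.0 = -1.8326
ω = 0 → straight: x' = 0.5 + 0.75·cos(-1.8326)·1.0 = 0.3059
y' = 2 + 0.75·sin(-1.8326)·1.0 = 1.2756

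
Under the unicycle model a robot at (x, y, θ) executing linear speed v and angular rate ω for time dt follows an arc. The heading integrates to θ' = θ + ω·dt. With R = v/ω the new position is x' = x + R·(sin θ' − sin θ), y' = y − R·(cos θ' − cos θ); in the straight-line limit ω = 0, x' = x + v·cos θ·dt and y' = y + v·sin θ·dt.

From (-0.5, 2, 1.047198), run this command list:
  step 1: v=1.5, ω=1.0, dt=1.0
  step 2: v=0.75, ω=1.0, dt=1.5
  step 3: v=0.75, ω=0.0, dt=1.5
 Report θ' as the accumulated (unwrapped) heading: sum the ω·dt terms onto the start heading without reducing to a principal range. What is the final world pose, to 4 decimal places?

(-2.4622, 3.3392, 3.5472)

step 1: θ'=2.0472 (R=1.5000) → pose (-0.4661, 3.4379, 2.0472)
step 2: θ'=3.5472 (R=0.7500) → pose (-1.4285, 3.7831, 3.5472)
step 3: θ'=3.5472 (straight) → pose (-2.4622, 3.3392, 3.5472)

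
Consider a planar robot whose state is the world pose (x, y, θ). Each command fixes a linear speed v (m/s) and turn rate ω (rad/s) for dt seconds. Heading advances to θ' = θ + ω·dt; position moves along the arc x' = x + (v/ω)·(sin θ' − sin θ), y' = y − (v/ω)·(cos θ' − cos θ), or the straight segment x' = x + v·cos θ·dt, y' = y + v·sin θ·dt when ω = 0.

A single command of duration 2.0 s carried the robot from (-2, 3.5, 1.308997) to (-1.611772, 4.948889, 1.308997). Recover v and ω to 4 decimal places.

v = 0.7500, ω = 0.0000

Δθ = 1.308997 − 1.308997 = 0.000000
ω = Δθ/dt = 0.000000/2.0 = 0.0000
ω = 0 → v = (Δx·cos θ + Δy·sin θ)/dt = 0.7500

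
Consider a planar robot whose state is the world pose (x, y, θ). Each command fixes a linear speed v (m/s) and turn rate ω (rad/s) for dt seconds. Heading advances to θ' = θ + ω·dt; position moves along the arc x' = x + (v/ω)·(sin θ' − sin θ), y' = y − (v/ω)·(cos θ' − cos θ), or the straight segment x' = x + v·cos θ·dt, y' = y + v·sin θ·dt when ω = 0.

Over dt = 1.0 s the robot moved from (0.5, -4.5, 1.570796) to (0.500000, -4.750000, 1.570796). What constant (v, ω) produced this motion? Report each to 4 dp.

v = -0.2500, ω = 0.0000

Δθ = 1.570796 − 1.570796 = 0.000000
ω = Δθ/dt = 0.000000/1.0 = 0.0000
ω = 0 → v = (Δx·cos θ + Δy·sin θ)/dt = -0.2500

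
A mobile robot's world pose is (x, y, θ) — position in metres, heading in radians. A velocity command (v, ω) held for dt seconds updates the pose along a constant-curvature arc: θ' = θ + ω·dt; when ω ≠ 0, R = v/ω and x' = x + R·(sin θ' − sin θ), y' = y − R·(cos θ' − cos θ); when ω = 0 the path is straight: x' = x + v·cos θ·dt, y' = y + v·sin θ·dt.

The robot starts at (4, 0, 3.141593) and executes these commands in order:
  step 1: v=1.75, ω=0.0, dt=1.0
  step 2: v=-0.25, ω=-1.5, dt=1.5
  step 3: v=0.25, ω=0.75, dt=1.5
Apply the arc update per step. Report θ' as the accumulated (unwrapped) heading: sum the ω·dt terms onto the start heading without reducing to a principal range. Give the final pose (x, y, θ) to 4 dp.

step 1: θ'=3.1416 (straight) → pose (2.2500, 0.0000, 3.1416)
step 2: θ'=0.8916 (R=0.1667) → pose (2.3797, -0.2714, 0.8916)
step 3: θ'=2.0166 (R=0.3333) → pose (2.4211, 0.0818, 2.0166)

(2.4211, 0.0818, 2.0166)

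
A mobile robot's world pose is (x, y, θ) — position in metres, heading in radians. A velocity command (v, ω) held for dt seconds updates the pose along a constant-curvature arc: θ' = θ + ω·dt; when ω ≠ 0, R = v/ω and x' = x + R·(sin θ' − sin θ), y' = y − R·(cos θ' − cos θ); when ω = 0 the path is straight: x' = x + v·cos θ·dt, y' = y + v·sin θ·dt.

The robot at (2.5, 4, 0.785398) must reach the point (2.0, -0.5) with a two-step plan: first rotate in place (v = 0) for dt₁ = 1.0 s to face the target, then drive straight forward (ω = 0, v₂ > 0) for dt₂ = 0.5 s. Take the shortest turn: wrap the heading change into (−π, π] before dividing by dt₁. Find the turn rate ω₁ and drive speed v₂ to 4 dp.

ω₁ = -2.4669, v₂ = 9.0554

heading to target = atan2(-0.5−4, 2−2.5) = -1.6815
Δθ = wrap(-1.6815 − 0.7854) = -2.4669; ω₁ = Δθ/dt₁ = -2.4669
distance = √((2−2.5)² + (-0.5−4)²) = 4.5277; v₂ = distance/dt₂ = 9.0554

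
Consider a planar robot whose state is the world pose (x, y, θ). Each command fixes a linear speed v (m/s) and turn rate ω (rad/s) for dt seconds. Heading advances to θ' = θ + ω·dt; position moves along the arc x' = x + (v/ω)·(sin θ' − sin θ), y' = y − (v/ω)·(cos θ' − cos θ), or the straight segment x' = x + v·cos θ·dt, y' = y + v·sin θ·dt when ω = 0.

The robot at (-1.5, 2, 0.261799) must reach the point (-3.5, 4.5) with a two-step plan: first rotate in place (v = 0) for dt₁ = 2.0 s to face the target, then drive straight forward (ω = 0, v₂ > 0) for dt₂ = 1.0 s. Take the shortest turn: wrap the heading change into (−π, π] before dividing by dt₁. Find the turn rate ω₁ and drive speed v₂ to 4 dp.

ω₁ = 0.9919, v₂ = 3.2016

heading to target = atan2(4.5−2, -3.5−-1.5) = 2.2455
Δθ = wrap(2.2455 − 0.2618) = 1.9837; ω₁ = Δθ/dt₁ = 0.9919
distance = √((-3.5−-1.5)² + (4.5−2)²) = 3.2016; v₂ = distance/dt₂ = 3.2016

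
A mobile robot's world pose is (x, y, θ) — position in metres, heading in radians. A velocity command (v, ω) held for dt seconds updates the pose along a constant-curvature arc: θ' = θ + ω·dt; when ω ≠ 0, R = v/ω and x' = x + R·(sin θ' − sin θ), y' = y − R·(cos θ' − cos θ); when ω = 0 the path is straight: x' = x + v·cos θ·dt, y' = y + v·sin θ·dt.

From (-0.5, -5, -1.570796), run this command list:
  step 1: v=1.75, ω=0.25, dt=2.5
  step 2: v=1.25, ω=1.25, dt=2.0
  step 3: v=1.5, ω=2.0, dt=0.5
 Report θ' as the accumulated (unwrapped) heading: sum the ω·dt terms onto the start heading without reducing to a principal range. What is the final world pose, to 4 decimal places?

(2.2998, -7.8904, 2.5542)

step 1: θ'=-0.9458 (R=7.0000) → pose (0.8233, -9.0957, -0.9458)
step 2: θ'=1.5542 (R=1.0000) → pose (2.6341, -8.5272, 1.5542)
step 3: θ'=2.5542 (R=0.7500) → pose (2.2998, -7.8904, 2.5542)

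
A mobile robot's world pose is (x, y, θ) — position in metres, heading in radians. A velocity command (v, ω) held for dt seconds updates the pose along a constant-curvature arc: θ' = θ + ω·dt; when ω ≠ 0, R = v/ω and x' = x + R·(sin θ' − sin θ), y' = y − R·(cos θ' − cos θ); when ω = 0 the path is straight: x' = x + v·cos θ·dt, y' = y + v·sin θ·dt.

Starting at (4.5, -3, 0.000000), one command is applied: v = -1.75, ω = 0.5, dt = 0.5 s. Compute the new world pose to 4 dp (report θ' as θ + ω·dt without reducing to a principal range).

(3.6341, -3.1088, 0.2500)

θ' = 0.0000 + 0.5·0.5 = 0.2500
R = v/ω = -1.75/0.5 = -3.5000
x' = 4.5 + -3.5000·(sin 0.2500 − sin 0.0000) = 3.6341
y' = -3 − -3.5000·(cos 0.2500 − cos 0.0000) = -3.1088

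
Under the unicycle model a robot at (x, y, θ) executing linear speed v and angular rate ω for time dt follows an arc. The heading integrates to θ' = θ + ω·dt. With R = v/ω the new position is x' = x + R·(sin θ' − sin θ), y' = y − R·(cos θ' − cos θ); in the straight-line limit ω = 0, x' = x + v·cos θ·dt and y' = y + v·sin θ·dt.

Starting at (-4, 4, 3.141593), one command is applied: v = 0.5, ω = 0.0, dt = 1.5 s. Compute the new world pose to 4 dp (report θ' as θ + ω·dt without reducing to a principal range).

(-4.7500, 4.0000, 3.1416)

θ' = 3.1416 + 0.0·1.5 = 3.1416
ω = 0 → straight: x' = -4 + 0.5·cos(3.1416)·1.5 = -4.7500
y' = 4 + 0.5·sin(3.1416)·1.5 = 4.0000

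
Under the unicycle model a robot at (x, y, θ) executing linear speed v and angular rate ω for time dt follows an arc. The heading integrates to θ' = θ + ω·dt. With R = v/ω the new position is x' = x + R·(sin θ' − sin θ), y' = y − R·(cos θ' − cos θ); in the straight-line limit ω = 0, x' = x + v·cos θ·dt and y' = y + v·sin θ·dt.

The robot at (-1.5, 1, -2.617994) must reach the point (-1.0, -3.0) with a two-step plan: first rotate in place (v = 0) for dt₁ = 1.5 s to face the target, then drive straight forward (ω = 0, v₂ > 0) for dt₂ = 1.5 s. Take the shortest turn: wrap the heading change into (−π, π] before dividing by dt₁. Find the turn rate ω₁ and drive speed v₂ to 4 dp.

heading to target = atan2(-3−1, -1−-1.5) = -1.4464
Δθ = wrap(-1.4464 − -2.6180) = 1.1716; ω₁ = Δθ/dt₁ = 0.7810
distance = √((-1−-1.5)² + (-3−1)²) = 4.0311; v₂ = distance/dt₂ = 2.6874

ω₁ = 0.7810, v₂ = 2.6874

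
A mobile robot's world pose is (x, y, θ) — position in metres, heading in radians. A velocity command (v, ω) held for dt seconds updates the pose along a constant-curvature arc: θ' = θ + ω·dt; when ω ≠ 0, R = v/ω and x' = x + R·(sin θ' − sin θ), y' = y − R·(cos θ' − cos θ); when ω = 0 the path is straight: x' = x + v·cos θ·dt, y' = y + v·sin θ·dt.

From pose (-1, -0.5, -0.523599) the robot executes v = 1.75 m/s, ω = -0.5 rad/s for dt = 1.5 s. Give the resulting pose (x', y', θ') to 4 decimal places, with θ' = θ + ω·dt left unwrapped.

(0.5966, -2.5061, -1.2736)

θ' = -0.5236 + -0.5·1.5 = -1.2736
R = v/ω = 1.75/-0.5 = -3.5000
x' = -1 + -3.5000·(sin -1.2736 − sin -0.5236) = 0.5966
y' = -0.5 − -3.5000·(cos -1.2736 − cos -0.5236) = -2.5061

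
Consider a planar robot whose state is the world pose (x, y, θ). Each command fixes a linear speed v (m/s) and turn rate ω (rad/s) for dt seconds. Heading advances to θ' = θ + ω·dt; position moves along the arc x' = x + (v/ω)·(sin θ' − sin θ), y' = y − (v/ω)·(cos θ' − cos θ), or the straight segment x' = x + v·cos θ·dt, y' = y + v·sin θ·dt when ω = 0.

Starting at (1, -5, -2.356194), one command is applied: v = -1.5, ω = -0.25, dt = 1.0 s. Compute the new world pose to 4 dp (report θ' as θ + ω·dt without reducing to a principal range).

(2.1815, -4.0822, -2.6062)

θ' = -2.3562 + -0.25·1.0 = -2.6062
R = v/ω = -1.5/-0.25 = 6.0000
x' = 1 + 6.0000·(sin -2.6062 − sin -2.3562) = 2.1815
y' = -5 − 6.0000·(cos -2.6062 − cos -2.3562) = -4.0822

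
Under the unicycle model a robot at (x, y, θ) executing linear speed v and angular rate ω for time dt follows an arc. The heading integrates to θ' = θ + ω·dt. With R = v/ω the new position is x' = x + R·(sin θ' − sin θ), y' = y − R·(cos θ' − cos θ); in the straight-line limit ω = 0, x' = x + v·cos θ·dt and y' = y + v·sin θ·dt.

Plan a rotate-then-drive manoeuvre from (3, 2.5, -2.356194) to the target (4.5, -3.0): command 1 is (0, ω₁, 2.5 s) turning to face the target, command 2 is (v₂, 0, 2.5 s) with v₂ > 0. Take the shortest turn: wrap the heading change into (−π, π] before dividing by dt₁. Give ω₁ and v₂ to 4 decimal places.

heading to target = atan2(-3−2.5, 4.5−3) = -1.3045
Δθ = wrap(-1.3045 − -2.3562) = 1.0516; ω₁ = Δθ/dt₁ = 0.4207
distance = √((4.5−3)² + (-3−2.5)²) = 5.7009; v₂ = distance/dt₂ = 2.2804

ω₁ = 0.4207, v₂ = 2.2804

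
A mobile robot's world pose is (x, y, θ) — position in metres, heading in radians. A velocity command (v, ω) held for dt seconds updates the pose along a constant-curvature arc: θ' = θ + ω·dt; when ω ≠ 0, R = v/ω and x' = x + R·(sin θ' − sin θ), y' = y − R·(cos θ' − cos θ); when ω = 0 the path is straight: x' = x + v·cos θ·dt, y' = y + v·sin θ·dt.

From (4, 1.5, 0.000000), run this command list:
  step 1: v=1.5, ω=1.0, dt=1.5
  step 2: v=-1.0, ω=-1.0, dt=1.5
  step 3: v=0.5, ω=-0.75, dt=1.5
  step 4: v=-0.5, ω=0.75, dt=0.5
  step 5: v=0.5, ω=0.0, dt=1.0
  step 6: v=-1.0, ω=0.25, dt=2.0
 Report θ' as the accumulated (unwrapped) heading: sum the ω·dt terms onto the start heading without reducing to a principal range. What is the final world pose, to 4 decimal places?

step 1: θ'=1.5000 (R=1.5000) → pose (5.4962, 2.8939, 1.5000)
step 2: θ'=0.0000 (R=1.0000) → pose (4.4987, 1.9646, 0.0000)
step 3: θ'=-1.1250 (R=-0.6667) → pose (5.1003, 1.5854, -1.1250)
step 4: θ'=-0.7500 (R=-0.6667) → pose (4.9532, 1.7858, -0.7500)
step 5: θ'=-0.7500 (straight) → pose (5.3190, 1.4449, -0.7500)
step 6: θ'=-0.2500 (R=-4.0000) → pose (3.5821, 2.3938, -0.2500)

(3.5821, 2.3938, -0.2500)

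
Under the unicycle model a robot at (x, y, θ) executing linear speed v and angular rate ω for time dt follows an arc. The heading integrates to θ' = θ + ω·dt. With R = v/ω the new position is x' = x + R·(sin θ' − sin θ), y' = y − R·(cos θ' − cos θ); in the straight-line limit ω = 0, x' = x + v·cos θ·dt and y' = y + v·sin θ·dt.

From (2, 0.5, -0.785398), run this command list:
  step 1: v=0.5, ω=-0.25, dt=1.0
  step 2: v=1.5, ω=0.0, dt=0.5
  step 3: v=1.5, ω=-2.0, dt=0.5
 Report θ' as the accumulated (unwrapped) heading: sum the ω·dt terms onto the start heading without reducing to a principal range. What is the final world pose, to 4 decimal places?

(2.7140, -1.2576, -2.0354)

step 1: θ'=-1.0354 (R=-2.0000) → pose (2.3059, 0.1062, -1.0354)
step 2: θ'=-1.0354 (straight) → pose (2.6886, -0.5389, -1.0354)
step 3: θ'=-2.0354 (R=-0.7500) → pose (2.7140, -1.2576, -2.0354)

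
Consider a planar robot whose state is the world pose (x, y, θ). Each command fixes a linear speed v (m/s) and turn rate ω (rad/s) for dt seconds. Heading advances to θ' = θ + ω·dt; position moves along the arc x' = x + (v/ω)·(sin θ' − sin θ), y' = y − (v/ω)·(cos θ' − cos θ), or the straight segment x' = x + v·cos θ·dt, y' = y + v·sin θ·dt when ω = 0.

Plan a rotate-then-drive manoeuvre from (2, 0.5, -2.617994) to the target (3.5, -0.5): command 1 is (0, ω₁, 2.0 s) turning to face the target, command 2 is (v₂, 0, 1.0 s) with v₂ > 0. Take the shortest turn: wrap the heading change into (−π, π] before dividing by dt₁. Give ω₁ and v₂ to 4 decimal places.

heading to target = atan2(-0.5−0.5, 3.5−2) = -0.5880
Δθ = wrap(-0.5880 − -2.6180) = 2.0300; ω₁ = Δθ/dt₁ = 1.0150
distance = √((3.5−2)² + (-0.5−0.5)²) = 1.8028; v₂ = distance/dt₂ = 1.8028

ω₁ = 1.0150, v₂ = 1.8028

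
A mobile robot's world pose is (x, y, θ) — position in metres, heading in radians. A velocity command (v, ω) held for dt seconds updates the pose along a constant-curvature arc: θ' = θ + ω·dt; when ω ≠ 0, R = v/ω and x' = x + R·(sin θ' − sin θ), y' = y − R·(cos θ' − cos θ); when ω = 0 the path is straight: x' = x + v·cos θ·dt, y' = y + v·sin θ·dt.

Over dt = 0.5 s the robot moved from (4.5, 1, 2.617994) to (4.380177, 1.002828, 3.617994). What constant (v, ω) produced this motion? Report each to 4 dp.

v = 0.2500, ω = 2.0000

Δθ = 3.617994 − 2.617994 = 1.000000
ω = Δθ/dt = 1.000000/0.5 = 2.0000
R = Δx/(sin θ' − sin θ) = 0.1250
v = R·ω = 0.1250·2.0000 = 0.2500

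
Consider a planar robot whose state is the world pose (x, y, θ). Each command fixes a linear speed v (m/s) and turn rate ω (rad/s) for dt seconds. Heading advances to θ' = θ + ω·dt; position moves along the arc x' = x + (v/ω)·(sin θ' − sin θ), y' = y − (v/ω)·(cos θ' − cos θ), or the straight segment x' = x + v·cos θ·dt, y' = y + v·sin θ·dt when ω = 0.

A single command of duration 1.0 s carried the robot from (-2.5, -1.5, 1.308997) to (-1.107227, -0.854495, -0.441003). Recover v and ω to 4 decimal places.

v = 1.7500, ω = -1.7500

Δθ = -0.441003 − 1.308997 = -1.750000
ω = Δθ/dt = -1.750000/1.0 = -1.7500
R = Δx/(sin θ' − sin θ) = -1.0000
v = R·ω = -1.0000·-1.7500 = 1.7500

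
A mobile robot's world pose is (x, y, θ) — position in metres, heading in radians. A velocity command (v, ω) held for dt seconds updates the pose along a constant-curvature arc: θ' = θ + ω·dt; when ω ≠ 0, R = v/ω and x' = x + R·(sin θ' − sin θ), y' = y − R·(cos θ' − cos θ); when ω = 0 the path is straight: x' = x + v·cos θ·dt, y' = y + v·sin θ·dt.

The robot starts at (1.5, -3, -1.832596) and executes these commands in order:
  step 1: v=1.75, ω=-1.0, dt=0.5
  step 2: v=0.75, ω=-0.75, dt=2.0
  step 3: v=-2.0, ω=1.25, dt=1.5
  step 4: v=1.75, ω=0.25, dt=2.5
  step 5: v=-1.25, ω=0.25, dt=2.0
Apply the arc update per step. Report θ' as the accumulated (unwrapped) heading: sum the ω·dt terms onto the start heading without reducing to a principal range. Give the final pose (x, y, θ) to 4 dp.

step 1: θ'=-2.3326 (R=-1.7500) → pose (1.0759, -3.7550, -2.3326)
step 2: θ'=-3.8326 (R=-1.0000) → pose (-0.2850, -3.8353, -3.8326)
step 3: θ'=-1.9576 (R=-1.6000) → pose (2.2165, -3.2059, -1.9576)
step 4: θ'=-1.3326 (R=7.0000) → pose (1.8970, -7.4982, -1.3326)
step 5: θ'=-0.8326 (R=-5.0000) → pose (0.7366, -5.3132, -0.8326)

(0.7366, -5.3132, -0.8326)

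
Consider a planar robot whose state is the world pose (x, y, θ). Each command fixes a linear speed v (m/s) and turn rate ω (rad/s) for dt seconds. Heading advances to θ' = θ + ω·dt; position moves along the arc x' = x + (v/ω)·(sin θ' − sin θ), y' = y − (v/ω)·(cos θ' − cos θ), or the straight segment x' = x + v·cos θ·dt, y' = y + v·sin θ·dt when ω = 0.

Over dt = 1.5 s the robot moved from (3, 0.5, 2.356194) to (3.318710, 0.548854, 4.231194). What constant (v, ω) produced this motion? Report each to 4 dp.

v = -0.2500, ω = 1.2500

Δθ = 4.231194 − 2.356194 = 1.875000
ω = Δθ/dt = 1.875000/1.5 = 1.2500
R = Δx/(sin θ' − sin θ) = -0.2000
v = R·ω = -0.2000·1.2500 = -0.2500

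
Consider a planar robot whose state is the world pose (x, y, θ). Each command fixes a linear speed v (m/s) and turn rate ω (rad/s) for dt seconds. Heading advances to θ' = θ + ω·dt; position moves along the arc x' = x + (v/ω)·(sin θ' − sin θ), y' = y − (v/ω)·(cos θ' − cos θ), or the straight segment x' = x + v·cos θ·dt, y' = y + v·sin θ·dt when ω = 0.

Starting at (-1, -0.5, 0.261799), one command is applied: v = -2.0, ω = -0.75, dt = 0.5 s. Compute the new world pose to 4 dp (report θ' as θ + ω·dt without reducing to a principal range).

θ' = 0.2618 + -0.75·0.5 = -0.1132
R = v/ω = -2.0/-0.75 = 2.6667
x' = -1 + 2.6667·(sin -0.1132 − sin 0.2618) = -1.9914
y' = -0.5 − 2.6667·(cos -0.1132 − cos 0.2618) = -0.5738

(-1.9914, -0.5738, -0.1132)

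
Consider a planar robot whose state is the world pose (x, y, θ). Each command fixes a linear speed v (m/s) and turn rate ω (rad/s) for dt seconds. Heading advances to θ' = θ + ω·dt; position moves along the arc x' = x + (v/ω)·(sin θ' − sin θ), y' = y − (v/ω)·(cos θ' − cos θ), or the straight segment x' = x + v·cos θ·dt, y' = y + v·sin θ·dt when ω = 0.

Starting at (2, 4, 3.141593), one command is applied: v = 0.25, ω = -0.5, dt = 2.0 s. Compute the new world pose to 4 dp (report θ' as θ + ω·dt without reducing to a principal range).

θ' = 3.1416 + -0.5·2.0 = 2.1416
R = v/ω = 0.25/-0.5 = -0.5000
x' = 2 + -0.5000·(sin 2.1416 − sin 3.1416) = 1.5793
y' = 4 − -0.5000·(cos 2.1416 − cos 3.1416) = 4.2298

(1.5793, 4.2298, 2.1416)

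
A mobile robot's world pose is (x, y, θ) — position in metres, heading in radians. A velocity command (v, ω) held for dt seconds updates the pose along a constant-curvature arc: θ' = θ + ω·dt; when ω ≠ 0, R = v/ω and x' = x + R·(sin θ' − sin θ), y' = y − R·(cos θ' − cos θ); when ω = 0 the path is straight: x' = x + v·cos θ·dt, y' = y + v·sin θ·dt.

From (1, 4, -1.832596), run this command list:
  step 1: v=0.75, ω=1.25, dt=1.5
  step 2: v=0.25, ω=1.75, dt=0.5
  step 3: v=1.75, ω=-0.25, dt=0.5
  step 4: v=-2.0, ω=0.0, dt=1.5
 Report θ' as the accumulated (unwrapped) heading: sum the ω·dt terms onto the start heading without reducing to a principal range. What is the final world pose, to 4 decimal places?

(0.1798, 1.8248, 0.7924)

step 1: θ'=0.0424 (R=0.6000) → pose (1.6050, 3.2452, 0.0424)
step 2: θ'=0.9174 (R=0.1429) → pose (1.7124, 3.3011, 0.9174)
step 3: θ'=0.7924 (R=-7.0000) → pose (2.2862, 3.9609, 0.7924)
step 4: θ'=0.7924 (straight) → pose (0.1798, 1.8248, 0.7924)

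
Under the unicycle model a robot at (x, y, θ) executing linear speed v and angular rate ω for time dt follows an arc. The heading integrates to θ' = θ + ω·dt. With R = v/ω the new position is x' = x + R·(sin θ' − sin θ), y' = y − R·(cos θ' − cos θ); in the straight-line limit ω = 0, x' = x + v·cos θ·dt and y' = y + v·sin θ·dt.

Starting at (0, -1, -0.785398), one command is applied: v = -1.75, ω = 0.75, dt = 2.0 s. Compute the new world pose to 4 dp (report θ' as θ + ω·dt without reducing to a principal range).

(-3.1790, -0.8874, 0.7146)

θ' = -0.7854 + 0.75·2.0 = 0.7146
R = v/ω = -1.75/0.75 = -2.3333
x' = 0 + -2.3333·(sin 0.7146 − sin -0.7854) = -3.1790
y' = -1 − -2.3333·(cos 0.7146 − cos -0.7854) = -0.8874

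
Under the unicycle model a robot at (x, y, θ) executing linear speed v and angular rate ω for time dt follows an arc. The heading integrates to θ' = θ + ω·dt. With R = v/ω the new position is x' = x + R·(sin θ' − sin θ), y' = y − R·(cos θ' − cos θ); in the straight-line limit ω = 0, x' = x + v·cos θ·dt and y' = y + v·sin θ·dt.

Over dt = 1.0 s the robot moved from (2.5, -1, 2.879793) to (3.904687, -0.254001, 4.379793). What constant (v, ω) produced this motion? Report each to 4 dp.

v = -1.7500, ω = 1.5000

Δθ = 4.379793 − 2.879793 = 1.500000
ω = Δθ/dt = 1.500000/1.0 = 1.5000
R = Δx/(sin θ' − sin θ) = -1.1667
v = R·ω = -1.1667·1.5000 = -1.7500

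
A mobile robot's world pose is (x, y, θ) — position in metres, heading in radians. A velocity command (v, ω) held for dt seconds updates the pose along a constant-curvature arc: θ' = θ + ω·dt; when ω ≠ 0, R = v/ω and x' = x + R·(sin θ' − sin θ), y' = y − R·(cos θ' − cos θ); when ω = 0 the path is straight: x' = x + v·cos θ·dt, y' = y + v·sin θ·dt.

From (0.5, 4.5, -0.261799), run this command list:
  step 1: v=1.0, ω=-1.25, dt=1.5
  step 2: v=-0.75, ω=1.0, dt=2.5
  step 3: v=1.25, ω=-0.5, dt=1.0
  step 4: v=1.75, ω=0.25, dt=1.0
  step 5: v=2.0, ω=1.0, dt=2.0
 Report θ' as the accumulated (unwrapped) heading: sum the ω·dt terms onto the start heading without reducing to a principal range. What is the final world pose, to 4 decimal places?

step 1: θ'=-2.1368 (R=-0.8000) → pose (0.9682, 3.2982, -2.1368)
step 2: θ'=0.3632 (R=-0.7500) → pose (0.0687, 4.4015, 0.3632)
step 3: θ'=-0.1368 (R=-2.5000) → pose (1.2978, 4.5413, -0.1368)
step 4: θ'=0.1132 (R=7.0000) → pose (3.0431, 4.5207, 0.1132)
step 5: θ'=2.1132 (R=2.0000) → pose (4.5301, 7.5403, 2.1132)

(4.5301, 7.5403, 2.1132)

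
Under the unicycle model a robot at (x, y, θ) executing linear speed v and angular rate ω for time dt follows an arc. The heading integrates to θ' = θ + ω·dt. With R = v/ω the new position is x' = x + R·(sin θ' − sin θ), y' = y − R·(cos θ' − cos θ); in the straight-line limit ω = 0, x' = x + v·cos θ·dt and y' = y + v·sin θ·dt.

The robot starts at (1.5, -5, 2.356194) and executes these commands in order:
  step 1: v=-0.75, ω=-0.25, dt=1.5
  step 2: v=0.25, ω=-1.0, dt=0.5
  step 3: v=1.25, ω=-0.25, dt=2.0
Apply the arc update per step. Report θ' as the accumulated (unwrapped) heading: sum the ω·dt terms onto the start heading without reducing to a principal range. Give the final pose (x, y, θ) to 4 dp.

step 1: θ'=1.9812 (R=3.0000) → pose (2.1296, -5.9244, 1.9812)
step 2: θ'=1.4812 (R=-0.2500) → pose (2.1098, -5.8023, 1.4812)
step 3: θ'=0.9812 (R=-5.0000) → pose (2.9339, -3.4695, 0.9812)

(2.9339, -3.4695, 0.9812)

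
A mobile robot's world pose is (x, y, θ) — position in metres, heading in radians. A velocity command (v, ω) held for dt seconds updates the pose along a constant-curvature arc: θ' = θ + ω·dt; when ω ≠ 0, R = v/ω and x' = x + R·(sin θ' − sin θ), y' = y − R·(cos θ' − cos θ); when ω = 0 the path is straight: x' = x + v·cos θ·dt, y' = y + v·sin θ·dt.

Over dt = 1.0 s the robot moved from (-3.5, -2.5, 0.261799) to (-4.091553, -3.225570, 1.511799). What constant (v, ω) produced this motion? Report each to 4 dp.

Δθ = 1.511799 − 0.261799 = 1.250000
ω = Δθ/dt = 1.250000/1.0 = 1.2500
R = −Δy/(cos θ' − cos θ) = -0.8000
v = R·ω = -0.8000·1.2500 = -1.0000

v = -1.0000, ω = 1.2500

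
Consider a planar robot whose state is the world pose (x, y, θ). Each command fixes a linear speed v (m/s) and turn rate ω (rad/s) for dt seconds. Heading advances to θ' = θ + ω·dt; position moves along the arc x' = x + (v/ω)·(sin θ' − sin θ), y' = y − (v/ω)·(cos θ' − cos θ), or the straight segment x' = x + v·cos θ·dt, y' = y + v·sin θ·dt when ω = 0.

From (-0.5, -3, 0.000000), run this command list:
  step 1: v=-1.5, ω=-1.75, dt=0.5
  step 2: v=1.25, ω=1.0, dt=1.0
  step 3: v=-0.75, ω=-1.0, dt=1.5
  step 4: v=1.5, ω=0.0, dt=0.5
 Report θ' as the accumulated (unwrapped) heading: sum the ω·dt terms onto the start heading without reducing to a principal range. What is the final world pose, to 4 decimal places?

(-0.7259, -3.2687, -1.3750)

step 1: θ'=-0.8750 (R=0.8571) → pose (-1.1579, -2.6923, -0.8750)
step 2: θ'=0.1250 (R=1.2500) → pose (-0.0426, -3.1313, 0.1250)
step 3: θ'=-1.3750 (R=0.7500) → pose (-0.8718, -2.5330, -1.3750)
step 4: θ'=-1.3750 (straight) → pose (-0.7259, -3.2687, -1.3750)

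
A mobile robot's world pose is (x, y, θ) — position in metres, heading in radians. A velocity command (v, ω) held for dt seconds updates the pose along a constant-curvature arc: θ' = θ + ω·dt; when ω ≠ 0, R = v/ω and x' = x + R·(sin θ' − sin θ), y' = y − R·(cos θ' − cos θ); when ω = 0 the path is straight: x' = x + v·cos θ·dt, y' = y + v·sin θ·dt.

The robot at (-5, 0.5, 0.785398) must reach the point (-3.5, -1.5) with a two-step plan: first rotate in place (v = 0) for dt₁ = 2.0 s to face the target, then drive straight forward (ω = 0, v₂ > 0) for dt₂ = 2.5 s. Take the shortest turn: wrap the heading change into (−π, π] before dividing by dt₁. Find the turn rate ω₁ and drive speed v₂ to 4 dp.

heading to target = atan2(-1.5−0.5, -3.5−-5) = -0.9273
Δθ = wrap(-0.9273 − 0.7854) = -1.7127; ω₁ = Δθ/dt₁ = -0.8563
distance = √((-3.5−-5)² + (-1.5−0.5)²) = 2.5000; v₂ = distance/dt₂ = 1.0000

ω₁ = -0.8563, v₂ = 1.0000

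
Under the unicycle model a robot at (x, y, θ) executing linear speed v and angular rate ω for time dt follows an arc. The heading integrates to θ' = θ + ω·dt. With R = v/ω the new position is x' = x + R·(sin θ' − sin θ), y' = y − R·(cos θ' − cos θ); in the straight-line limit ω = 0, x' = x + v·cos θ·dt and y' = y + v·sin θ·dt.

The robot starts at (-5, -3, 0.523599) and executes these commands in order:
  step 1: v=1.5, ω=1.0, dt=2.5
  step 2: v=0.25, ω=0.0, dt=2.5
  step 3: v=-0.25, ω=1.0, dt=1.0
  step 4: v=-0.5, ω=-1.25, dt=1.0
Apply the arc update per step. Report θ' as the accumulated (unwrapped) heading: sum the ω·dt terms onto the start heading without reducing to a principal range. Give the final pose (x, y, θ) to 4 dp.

(-5.5189, 0.0705, 2.7736)

step 1: θ'=3.0236 (R=1.5000) → pose (-5.5734, -0.2114, 3.0236)
step 2: θ'=3.0236 (straight) → pose (-6.1941, -0.1378, 3.0236)
step 3: θ'=4.0236 (R=-0.2500) → pose (-5.9716, -0.0485, 4.0236)
step 4: θ'=2.7736 (R=0.4000) → pose (-5.5189, 0.0705, 2.7736)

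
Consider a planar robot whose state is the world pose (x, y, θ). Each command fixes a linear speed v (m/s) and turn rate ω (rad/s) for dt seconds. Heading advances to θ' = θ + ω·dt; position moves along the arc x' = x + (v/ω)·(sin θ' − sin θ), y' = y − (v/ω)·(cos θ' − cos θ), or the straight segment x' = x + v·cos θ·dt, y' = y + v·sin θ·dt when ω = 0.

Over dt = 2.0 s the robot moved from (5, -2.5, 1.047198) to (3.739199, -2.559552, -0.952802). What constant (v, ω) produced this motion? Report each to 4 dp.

v = -0.7500, ω = -1.0000

Δθ = -0.952802 − 1.047198 = -2.000000
ω = Δθ/dt = -2.000000/2.0 = -1.0000
R = Δx/(sin θ' − sin θ) = 0.7500
v = R·ω = 0.7500·-1.0000 = -0.7500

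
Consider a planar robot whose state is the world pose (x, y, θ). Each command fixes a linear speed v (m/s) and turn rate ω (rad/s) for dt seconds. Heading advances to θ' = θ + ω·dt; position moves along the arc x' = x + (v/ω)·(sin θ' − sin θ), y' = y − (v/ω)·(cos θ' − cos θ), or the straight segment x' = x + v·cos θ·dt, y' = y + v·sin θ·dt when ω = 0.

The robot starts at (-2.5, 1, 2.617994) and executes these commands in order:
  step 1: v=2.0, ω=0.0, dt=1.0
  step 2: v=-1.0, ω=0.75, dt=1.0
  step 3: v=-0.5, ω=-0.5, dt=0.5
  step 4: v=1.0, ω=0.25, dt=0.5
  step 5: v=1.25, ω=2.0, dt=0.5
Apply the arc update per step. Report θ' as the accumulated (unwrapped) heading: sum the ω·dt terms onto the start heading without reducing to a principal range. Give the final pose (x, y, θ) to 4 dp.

step 1: θ'=2.6180 (straight) → pose (-4.2321, 2.0000, 2.6180)
step 2: θ'=3.3680 (R=-1.3333) → pose (-3.2661, 1.8554, 3.3680)
step 3: θ'=3.1180 (R=1.0000) → pose (-3.0180, 1.8806, 3.1180)
step 4: θ'=3.2430 (R=4.0000) → pose (-3.5173, 1.8612, 3.2430)
step 5: θ'=4.2430 (R=0.6250) → pose (-4.0115, 1.5221, 4.2430)

(-4.0115, 1.5221, 4.2430)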